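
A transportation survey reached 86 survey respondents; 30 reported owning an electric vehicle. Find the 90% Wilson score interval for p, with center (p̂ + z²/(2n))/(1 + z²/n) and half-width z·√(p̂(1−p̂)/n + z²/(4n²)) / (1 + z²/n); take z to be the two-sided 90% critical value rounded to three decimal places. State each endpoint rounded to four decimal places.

(0.2701, 0.4368)

p̂ = 30/86 = 0.34884; z = 1.645, so z² = 2.706025.
Denominator 1 + z²/n = 1 + 2.706025/86 = 1.031465.
Adjusted center: (0.34884 + z²/(2n))/1.031465 = 0.35345.
Radicand: p̂(1−p̂)/n + z²/(4n²) = 0.002641277 + 0.000091469 = 0.002732746.
Half-width = 1.645·√0.002732746/1.031465 = 0.08337.
CI: 0.35345 ± 0.08337 = (0.2701, 0.4368).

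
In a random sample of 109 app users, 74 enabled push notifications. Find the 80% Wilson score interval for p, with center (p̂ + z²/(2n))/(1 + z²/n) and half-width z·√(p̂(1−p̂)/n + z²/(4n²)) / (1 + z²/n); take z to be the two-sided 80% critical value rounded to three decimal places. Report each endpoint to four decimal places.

Here p̂ = 74/109 = 0.67890 and z = 1.282 (z² = 1.643524).
Denominator 1 + z²/n = 1 + 1.643524/109 = 1.015078.
Center = (0.67890 + 0.007539)/1.015078 = 0.67624.
Radicand: p̂(1−p̂)/n + z²/(4n²) = 0.001999955 + 0.000034583 = 0.002034538.
Half-width = z·√(radicand)/denom = 1.282·0.045106/1.015078 = 0.05697.
CI: 0.67624 ± 0.05697 = (0.6193, 0.7332).

(0.6193, 0.7332)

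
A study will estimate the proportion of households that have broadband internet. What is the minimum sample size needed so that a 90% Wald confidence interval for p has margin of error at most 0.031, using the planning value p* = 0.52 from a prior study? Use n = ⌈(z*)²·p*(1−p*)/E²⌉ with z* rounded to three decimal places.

For 90% confidence, z* = 1.645.
p*(1−p*) = 0.2496.
Required n before rounding: 2.706025 × 0.2496 / 0.031² = 702.834.
Rounding up, n = 703.

n = 703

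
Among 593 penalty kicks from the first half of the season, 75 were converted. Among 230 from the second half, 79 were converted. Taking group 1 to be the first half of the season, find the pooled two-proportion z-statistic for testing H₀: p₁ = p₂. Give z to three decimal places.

Sample proportions: p̂₁ = 75/593 = 0.12648 and p̂₂ = 79/230 = 0.34348.
Pooled p̂ = (75+79)/(593+230) = 154/823 = 0.18712.
Pooled SE = √[0.1521063·0.00603417] ≈ 0.030296.
z = (p̂₁ − p̂₂)/SE = (0.12648 − 0.34348)/0.030296 = -0.21700/0.030296 = -7.163.

z = -7.163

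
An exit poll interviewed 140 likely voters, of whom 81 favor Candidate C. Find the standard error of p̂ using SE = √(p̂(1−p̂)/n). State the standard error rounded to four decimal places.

SE = 0.0417

p̂ = 81/140 = 0.57857.
p̂(1−p̂) = 0.57857·0.42143 = 0.243827.
Dividing by n and taking the root: √0.001741621 = 0.0417.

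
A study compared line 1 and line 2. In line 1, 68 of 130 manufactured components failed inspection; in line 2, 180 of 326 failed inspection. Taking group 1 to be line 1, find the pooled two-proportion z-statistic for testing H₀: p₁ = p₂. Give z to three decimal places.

p̂₁ = 68/130 = 0.52308, p̂₂ = 180/326 = 0.55215.
Pooled p̂ = (68+180)/(130+326) = 248/456 = 0.54386.
SE = √[p̂(1−p̂)(1/n₁+1/n₂)] = √[0.54386·0.45614·(1/130+1/326)] ≈ 0.051665.
z = -0.02907/0.051665 = -0.563.

z = -0.563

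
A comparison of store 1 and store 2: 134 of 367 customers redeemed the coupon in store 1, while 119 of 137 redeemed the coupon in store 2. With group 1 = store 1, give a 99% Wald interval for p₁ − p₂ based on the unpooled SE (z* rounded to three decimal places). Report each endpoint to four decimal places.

p̂₁ = 134/367 = 0.36512, p̂₂ = 119/137 = 0.86861; p̂₁ − p̂₂ = -0.50349.
SE = √(0.000631630 + 0.000833024) = √0.001464654 = 0.038271.
z* = 2.576 at the 99% level. Margin = 2.576·0.038271 = 0.09859.
CI: -0.50349 ± 0.09859 = (-0.6021, -0.4049).

(-0.6021, -0.4049)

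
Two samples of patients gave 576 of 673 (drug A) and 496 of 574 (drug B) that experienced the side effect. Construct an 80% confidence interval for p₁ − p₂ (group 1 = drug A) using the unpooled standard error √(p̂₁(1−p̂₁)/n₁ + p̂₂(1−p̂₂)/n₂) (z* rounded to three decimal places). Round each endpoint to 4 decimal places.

(-0.0335, 0.0170)

p̂₁ = 0.85587, p̂₂ = 0.86411, so the observed difference is -0.00824.
Unpooled SE = √(p̂₁(1−p̂₁)/n₁ + p̂₂(1−p̂₂)/n₂) = √(0.000183294 + 0.000204569) = 0.019694.
z* = 1.282 at the 80% level. Margin of error = 0.02525.
CI: -0.00824 ± 0.02525 = (-0.0335, 0.0170).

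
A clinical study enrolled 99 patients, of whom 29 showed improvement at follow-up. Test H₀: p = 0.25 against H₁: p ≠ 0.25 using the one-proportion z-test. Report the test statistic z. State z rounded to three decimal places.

z = 0.986

Sample proportion p̂ = 29/99 = 0.29293.
Null standard error: √(0.25·0.75/99) = √0.001893939 = 0.043519.
Test statistic: z = 0.04293/0.043519 = 0.986.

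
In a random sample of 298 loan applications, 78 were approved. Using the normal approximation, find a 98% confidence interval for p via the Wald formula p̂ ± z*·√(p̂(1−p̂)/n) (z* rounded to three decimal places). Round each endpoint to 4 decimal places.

Sample proportion p̂ = 78/298 = 0.26174.
SE = √(p̂(1−p̂)/n) = √(0.193235/298) = 0.025464.
z* = 2.326 at the 98% level.
Margin = 2.326·0.025464 = 0.05923.
Interval: 0.26174 ± 0.05923 → (0.2025, 0.3210).

(0.2025, 0.3210)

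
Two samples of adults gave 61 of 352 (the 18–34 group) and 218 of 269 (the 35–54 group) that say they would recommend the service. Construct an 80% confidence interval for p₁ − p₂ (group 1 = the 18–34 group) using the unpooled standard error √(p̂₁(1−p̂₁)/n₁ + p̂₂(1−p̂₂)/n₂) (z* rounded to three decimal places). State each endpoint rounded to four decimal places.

(-0.6772, -0.5970)

p̂₁ = 0.17330, p̂₂ = 0.81041, so the observed difference is -0.63711.
SE = √(0.000407000 + 0.000571176) = √0.000978176 = 0.031276.
For 80% confidence, z* = 1.282. Margin = 1.282·0.031276 = 0.04010.
So the interval runs from -0.6772 to -0.5970.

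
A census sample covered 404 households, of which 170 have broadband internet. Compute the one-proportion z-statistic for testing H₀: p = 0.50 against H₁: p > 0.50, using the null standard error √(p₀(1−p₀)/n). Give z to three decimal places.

p̂ = 170/404 = 0.42079.
Under H₀, SE = √(p₀(1−p₀)/n) = √(0.50·0.50/404) = √0.000618812 = 0.024876.
z = (p̂ − p₀)/SE = (0.42079 − 0.50)/0.024876 = -3.184.

z = -3.184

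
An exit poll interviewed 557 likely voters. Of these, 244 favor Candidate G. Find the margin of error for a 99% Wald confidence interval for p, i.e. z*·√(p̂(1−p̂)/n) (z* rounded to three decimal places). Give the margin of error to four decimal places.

ME = 0.0542

Sample proportion p̂ = 244/557 = 0.43806.
SE(p̂) = √(0.43806·0.56194/557) = 0.021022.
The 99% critical value is z* = 2.576.
ME = 2.576·0.021022 = 0.0542.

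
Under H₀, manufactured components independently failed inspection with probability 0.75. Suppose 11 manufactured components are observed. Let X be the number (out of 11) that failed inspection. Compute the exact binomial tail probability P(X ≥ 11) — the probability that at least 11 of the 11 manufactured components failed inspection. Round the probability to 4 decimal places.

P = 0.0422

X is binomial with n = 11 and p = 0.75.
P(X ≥ 11) = C(11,11)·0.75^11·0.25^0.
= 0.042235 = 0.0422.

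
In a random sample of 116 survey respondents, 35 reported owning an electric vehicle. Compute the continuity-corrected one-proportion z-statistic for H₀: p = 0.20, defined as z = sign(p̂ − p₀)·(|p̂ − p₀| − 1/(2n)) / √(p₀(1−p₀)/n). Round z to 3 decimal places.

z = 2.623

The sample proportion is 35/116 = 0.30172. p̂ − p₀ = 0.101724.
1/(2n) = 0.004310.
Corrected numerator: |0.101724| − 0.004310 = 0.097414.
Under H₀, SE = √(p₀(1−p₀)/n) = √(0.20·0.80/116) = √0.001379310 = 0.037139.
z = (+)0.097414/0.037139 = 2.623.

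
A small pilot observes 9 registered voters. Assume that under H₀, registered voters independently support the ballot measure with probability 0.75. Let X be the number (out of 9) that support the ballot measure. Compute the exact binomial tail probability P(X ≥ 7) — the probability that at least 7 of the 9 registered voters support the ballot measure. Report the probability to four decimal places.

P = 0.6007

X is binomial with n = 9 and p = 0.75.
P(X ≥ 7) = C(9,7)·0.75^7·0.25^2 + C(9,8)·0.75^8·0.25^1 + C(9,9)·0.75^9·0.25^0.
= 0.300339 + 0.225254 + 0.075085 = 0.6007.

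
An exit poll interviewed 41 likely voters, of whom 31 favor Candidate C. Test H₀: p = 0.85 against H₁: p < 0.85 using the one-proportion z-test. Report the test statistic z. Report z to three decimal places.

z = -1.684

Sample proportion p̂ = 31/41 = 0.75610.
Under H₀, SE = √(p₀(1−p₀)/n) = √(0.85·0.15/41) = √0.003109756 = 0.055765.
Test statistic: z = -0.09390/0.055765 = -1.684.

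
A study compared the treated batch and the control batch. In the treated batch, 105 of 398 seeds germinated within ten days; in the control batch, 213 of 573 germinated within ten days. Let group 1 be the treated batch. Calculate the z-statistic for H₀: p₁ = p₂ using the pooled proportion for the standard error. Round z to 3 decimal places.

z = -3.524

Sample proportions: p̂₁ = 105/398 = 0.26382 and p̂₂ = 213/573 = 0.37173.
Pooling: p̂ = 318/971 = 0.32750.
SE = √[p̂(1−p̂)(1/n₁+1/n₂)] = √[0.32750·0.67250·(1/398+1/573)] ≈ 0.030623.
z = (p̂₁ − p̂₂)/SE = (0.26382 − 0.37173)/0.030623 = -0.10791/0.030623 = -3.524.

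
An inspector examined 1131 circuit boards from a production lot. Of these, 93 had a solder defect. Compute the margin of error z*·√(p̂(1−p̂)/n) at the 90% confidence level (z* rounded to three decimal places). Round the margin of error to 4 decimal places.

Sample proportion p̂ = 93/1131 = 0.08223.
SE(p̂) = √(0.08223·0.91777/1131) = 0.008169.
z* = 1.645 at the 90% level.
Margin of error = z*·SE = 1.645 × 0.008169 = 0.0134.

ME = 0.0134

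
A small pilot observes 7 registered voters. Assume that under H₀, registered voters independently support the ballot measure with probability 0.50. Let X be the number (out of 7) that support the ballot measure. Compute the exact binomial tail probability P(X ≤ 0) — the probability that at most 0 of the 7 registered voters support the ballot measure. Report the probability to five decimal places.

P = 0.00781

X is binomial with n = 7 and p = 0.50.
P(X ≤ 0) = C(7,0)·0.50^0·0.50^7.
= 0.007812 = 0.00781.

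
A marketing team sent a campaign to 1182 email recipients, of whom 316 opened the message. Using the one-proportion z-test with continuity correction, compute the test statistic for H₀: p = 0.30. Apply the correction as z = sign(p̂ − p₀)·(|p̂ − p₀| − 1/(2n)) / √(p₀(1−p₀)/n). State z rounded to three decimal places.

z = -2.418

With x = 316 successes in n = 1182, p̂ = 0.26734. p̂ − p₀ = -0.032657.
Continuity correction 1/(2n) = 1/2364 = 0.000423.
Corrected numerator: |-0.032657| − 0.000423 = 0.032234.
Null standard error: √(0.30·0.70/1182) = √0.000177665 = 0.013329.
z = −0.032234/0.013329 = -2.418.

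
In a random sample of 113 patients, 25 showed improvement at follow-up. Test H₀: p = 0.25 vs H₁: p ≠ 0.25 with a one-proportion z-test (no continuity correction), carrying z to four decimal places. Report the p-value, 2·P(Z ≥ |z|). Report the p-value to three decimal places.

The sample proportion is 25/113 = 0.22124.
Under H₀, SE = √(p₀(1−p₀)/n) = √(0.25·0.75/113) = √0.001659292 = 0.040734.
Test statistic (full precision, shown to 4 dp): z = (25/113 − 0.25)/SE₀ ≈ -0.7061.
p-value = 2·P(Z ≥ |z|) with z = -0.7061 → 0.480.

p-value = 0.480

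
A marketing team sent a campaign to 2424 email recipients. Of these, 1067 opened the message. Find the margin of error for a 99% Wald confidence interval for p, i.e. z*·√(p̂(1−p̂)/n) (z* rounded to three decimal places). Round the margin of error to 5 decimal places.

ME = 0.02597

The sample proportion is 1067/2424 = 0.44018.
SE(p̂) = √(0.44018·0.55982/2424) = 0.010083.
z* = 2.576 at the 99% level.
Margin of error = z*·SE = 2.576 × 0.010083 = 0.02597.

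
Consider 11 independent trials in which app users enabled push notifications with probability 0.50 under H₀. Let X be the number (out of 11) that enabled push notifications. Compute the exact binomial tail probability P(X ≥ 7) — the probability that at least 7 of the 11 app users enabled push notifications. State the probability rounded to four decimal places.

X ~ Binomial(n=11, p=0.50).
P(X ≥ 7) = Σ_{j=7}^{11} C(11,j)·0.50^j·0.50^{11−j}.
= 0.161133 + 0.080566 + 0.026855 + 0.005371 + 0.000488 = 0.2744.

P = 0.2744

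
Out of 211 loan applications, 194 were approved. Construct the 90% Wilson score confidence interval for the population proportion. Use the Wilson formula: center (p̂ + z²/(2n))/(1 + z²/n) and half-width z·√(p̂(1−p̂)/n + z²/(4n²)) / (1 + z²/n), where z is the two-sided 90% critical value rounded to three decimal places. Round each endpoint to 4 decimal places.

Here p̂ = 194/211 = 0.91943 and z = 1.645 (z² = 2.706025).
1 + z²/n = 1.012825.
Adjusted center: (0.91943 + z²/(2n))/1.012825 = 0.91412.
Radicand: p̂(1−p̂)/n + z²/(4n²) = 0.000351078 + 0.000015195 = 0.000366273.
Half-width = 1.645·√0.000366273/1.012825 = 0.03108.
CI: 0.91412 ± 0.03108 = (0.8830, 0.9452).

(0.8830, 0.9452)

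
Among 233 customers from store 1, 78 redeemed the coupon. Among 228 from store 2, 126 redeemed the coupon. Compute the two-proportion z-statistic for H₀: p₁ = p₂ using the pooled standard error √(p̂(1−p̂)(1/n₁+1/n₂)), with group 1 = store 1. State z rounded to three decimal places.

z = -4.709

p̂₁ = 78/233 = 0.33476, p̂₂ = 126/228 = 0.55263.
Pooling: p̂ = 204/461 = 0.44252.
Pooled SE = √[0.2466956·0.00867781] ≈ 0.046269.
z = -0.21787/0.046269 = -4.709.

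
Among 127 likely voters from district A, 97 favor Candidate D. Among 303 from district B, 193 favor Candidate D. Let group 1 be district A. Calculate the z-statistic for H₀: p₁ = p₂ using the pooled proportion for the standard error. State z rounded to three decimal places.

z = 2.560

Sample proportions: p̂₁ = 97/127 = 0.76378 and p̂₂ = 193/303 = 0.63696.
Pooling: p̂ = 290/430 = 0.67442.
SE = √[p̂(1−p̂)(1/n₁+1/n₂)] = √[0.67442·0.32558·(1/127+1/303)] ≈ 0.049534.
z = 0.12682/0.049534 = 2.560.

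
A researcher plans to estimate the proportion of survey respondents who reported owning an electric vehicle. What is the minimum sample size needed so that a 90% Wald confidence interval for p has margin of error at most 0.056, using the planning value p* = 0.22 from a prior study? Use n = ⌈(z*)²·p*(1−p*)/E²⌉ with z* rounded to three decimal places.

n = 149

The 90% critical value is z* = 1.645.
p*(1−p*) = 0.1716.
Required n before rounding: 2.706025 × 0.1716 / 0.056² = 148.072.
Rounding up, n = 149.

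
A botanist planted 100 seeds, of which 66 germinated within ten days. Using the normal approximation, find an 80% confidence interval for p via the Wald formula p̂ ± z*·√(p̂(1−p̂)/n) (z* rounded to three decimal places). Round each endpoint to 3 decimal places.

Sample proportion p̂ = 66/100 = 0.66000.
Standard error of p̂: √(0.224400/100) = √0.002244000 = 0.047371.
z* = 1.282 at the 80% level.
Margin = 1.282·0.047371 = 0.06073.
So the interval runs from 0.599 to 0.721.

(0.599, 0.721)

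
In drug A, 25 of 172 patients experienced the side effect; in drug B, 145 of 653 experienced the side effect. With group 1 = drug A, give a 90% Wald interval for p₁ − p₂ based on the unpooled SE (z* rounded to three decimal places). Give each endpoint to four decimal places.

p̂₁ = 25/172 = 0.14535, p̂₂ = 145/653 = 0.22205; p̂₁ − p̂₂ = -0.07670.
SE = √(0.000722224 + 0.000264541) = √0.000986765 = 0.031413.
For 90% confidence, z* = 1.645. Margin of error = 0.05167.
CI: -0.07670 ± 0.05167 = (-0.1284, -0.0250).

(-0.1284, -0.0250)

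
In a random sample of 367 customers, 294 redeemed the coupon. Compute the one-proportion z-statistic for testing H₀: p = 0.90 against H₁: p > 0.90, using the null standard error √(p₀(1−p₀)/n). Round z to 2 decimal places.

z = -6.32

With x = 294 successes in n = 367, p̂ = 0.80109.
SE₀ = √(0.90·0.10/367) = 0.015660.
z = (p̂ − p₀)/SE = (0.80109 − 0.90)/0.015660 = -6.32.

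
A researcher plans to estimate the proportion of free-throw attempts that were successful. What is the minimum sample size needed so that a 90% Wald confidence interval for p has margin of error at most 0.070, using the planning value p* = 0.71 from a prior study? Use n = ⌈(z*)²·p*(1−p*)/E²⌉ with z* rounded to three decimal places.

z* = 1.645 at the 90% level.
p*(1−p*) = 0.71·0.29 = 0.2059.
(z*)²·p*(1−p*)/E² = 2.706025·0.2059/0.004900 = 113.708.
⌈113.708⌉ = 114.

n = 114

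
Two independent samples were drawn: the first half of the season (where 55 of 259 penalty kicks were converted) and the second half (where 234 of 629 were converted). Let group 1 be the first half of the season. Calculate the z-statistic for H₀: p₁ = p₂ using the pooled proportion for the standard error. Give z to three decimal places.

z = -4.616

p̂₁ = 55/259 = 0.21236, p̂₂ = 234/629 = 0.37202.
Pooling: p̂ = 289/888 = 0.32545.
SE = √[p̂(1−p̂)(1/n₁+1/n₂)] = √[0.32545·0.67455·(1/259+1/629)] ≈ 0.034592.
z = -0.15966/0.034592 = -4.616.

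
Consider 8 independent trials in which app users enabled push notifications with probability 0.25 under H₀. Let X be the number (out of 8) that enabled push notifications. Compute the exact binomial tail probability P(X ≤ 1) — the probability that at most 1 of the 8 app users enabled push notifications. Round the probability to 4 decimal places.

P = 0.3671

X ~ Binomial(n=8, p=0.25).
P(X ≤ 1) = C(8,0)·0.25^0·0.75^8 + C(8,1)·0.25^1·0.75^7.
= 0.100113 + 0.266968 = 0.3671.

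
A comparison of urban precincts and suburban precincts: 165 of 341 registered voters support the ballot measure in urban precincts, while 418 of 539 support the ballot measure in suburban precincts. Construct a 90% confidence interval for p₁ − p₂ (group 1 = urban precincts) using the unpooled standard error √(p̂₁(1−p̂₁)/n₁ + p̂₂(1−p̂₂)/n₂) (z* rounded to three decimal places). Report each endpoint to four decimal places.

p̂₁ = 0.48387, p̂₂ = 0.77551, so the observed difference is -0.29164.
SE = √(0.000732375 + 0.000322995) = √0.001055370 = 0.032486.
For 90% confidence, z* = 1.645. Margin of error = 0.05344.
So the interval runs from -0.3451 to -0.2382.

(-0.3451, -0.2382)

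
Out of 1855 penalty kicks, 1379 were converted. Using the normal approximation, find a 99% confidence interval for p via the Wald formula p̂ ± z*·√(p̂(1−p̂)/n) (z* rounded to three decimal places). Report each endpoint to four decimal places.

(0.7173, 0.7695)

Sample proportion p̂ = 1379/1855 = 0.74340.
Standard error of p̂: √(0.190758/1855) = √0.000102835 = 0.010141.
The 99% critical value is z* = 2.576.
Margin of error: 2.576 × 0.010141 = 0.02612.
Interval: 0.74340 ± 0.02612 → (0.7173, 0.7695).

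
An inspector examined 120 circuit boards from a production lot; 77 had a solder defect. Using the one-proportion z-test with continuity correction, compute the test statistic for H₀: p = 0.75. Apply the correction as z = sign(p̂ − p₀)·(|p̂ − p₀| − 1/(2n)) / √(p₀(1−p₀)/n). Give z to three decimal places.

With x = 77 successes in n = 120, p̂ = 0.64167. p̂ − p₀ = -0.108333.
1/(2n) = 0.004167.
Corrected numerator: |-0.108333| − 0.004167 = 0.104166.
Under H₀, SE = √(p₀(1−p₀)/n) = √(0.75·0.25/120) = √0.001562500 = 0.039528.
z = (−)0.104166/0.039528 = -2.635.

z = -2.635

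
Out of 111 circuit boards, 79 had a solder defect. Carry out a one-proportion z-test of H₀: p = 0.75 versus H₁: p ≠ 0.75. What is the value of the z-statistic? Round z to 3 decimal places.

The sample proportion is 79/111 = 0.71171.
Under H₀, SE = √(p₀(1−p₀)/n) = √(0.75·0.25/111) = √0.001689189 = 0.041100.
Test statistic: z = -0.03829/0.041100 = -0.932.

z = -0.932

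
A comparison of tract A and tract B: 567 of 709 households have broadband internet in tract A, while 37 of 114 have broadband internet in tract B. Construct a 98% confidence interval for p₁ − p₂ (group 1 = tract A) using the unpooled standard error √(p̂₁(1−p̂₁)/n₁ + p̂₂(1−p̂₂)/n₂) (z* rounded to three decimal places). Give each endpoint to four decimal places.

(0.3673, 0.5830)

p̂₁ = 0.79972, p̂₂ = 0.32456, so the observed difference is 0.47516.
SE = √(0.000225909 + 0.001922994) = √0.002148903 = 0.046356.
The 98% critical value is z* = 2.326. Margin of error = 0.10782.
CI: 0.47516 ± 0.10782 = (0.3673, 0.5830).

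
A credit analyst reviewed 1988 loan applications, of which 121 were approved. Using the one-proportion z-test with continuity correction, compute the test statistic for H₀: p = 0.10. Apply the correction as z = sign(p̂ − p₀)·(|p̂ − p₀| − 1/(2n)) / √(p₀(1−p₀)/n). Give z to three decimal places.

z = -5.779

Sample proportion p̂ = 121/1988 = 0.06087. p̂ − p₀ = -0.039135.
1/(2n) = 0.000252.
Corrected numerator: |-0.039135| − 0.000252 = 0.038883.
SE₀ = √(0.10·0.90/1988) = 0.006728.
z = −0.038883/0.006728 = -5.779.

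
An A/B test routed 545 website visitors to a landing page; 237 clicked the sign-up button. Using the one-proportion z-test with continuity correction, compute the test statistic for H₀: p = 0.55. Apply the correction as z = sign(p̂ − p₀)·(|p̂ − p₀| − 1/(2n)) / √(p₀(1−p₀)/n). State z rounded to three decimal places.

The sample proportion is 237/545 = 0.43486. p̂ − p₀ = -0.115138.
Continuity correction 1/(2n) = 1/1090 = 0.000917.
Corrected numerator: |-0.115138| − 0.000917 = 0.114221.
SE₀ = √(0.55·0.45/545) = 0.021310.
z = (−)0.114221/0.021310 = -5.360.

z = -5.360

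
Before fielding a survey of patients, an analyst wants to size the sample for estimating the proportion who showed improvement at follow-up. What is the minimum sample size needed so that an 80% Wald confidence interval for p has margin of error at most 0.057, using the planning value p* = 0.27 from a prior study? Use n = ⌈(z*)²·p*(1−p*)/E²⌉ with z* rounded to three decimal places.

n = 100

The 80% critical value is z* = 1.282.
p*(1−p*) = 0.27·0.73 = 0.1971.
(z*)²·p*(1−p*)/E² = 1.643524·0.1971/0.003249 = 99.704.
⌈99.704⌉ = 100.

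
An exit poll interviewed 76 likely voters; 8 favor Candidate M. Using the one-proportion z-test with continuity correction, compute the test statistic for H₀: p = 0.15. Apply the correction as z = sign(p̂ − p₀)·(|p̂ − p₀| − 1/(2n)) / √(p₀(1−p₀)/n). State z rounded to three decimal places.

z = -0.932

The sample proportion is 8/76 = 0.10526. p̂ − p₀ = -0.044737.
Continuity correction 1/(2n) = 1/152 = 0.006579.
Corrected numerator: |-0.044737| − 0.006579 = 0.038158.
Null standard error: √(0.15·0.85/76) = √0.001677632 = 0.040959.
z = (−)0.038158/0.040959 = -0.932.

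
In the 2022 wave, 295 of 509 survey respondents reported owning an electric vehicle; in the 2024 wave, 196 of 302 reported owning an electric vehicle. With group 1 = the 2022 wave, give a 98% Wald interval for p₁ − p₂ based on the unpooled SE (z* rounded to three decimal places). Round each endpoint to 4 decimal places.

(-0.1511, 0.0122)

p̂₁ = 295/509 = 0.57957, p̂₂ = 196/302 = 0.64901; p̂₁ − p̂₂ = -0.06944.
SE = √(0.000478721 + 0.000754295) = √0.001233016 = 0.035114.
The 98% critical value is z* = 2.326. Margin of error = 0.08168.
CI: -0.06944 ± 0.08168 = (-0.1511, 0.0122).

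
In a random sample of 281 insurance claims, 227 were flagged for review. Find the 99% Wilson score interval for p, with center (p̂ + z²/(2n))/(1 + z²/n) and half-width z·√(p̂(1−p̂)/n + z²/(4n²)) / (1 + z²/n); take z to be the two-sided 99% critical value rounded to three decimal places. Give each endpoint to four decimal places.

(0.7405, 0.8610)

p̂ = 227/281 = 0.80783; z = 2.576, so z² = 6.635776.
1 + z²/n = 1.023615.
Center = (0.80783 + 0.011807)/1.023615 = 0.80073.
Radicand: p̂(1−p̂)/n + z²/(4n²) = 0.000552460 + 0.000021010 = 0.000573470.
Half-width = 2.576·√0.000573470/1.023615 = 0.06026.
CI: 0.80073 ± 0.06026 = (0.7405, 0.8610).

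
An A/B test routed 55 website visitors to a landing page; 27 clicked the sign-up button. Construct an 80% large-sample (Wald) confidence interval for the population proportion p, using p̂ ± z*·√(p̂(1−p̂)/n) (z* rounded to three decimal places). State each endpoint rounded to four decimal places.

With x = 27 successes in n = 55, p̂ = 0.49091.
SE = √(p̂(1−p̂)/n) = √(0.249917/55) = 0.067409.
The 80% critical value is z* = 1.282.
Margin = 1.282·0.067409 = 0.08642.
So the interval runs from 0.4045 to 0.5773.

(0.4045, 0.5773)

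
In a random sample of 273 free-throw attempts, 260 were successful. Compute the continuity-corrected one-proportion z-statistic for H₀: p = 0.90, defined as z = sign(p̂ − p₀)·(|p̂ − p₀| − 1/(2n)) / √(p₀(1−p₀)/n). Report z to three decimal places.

With x = 260 successes in n = 273, p̂ = 0.95238. p̂ − p₀ = 0.052381.
Continuity correction 1/(2n) = 1/546 = 0.001832.
Corrected numerator: |0.052381| − 0.001832 = 0.050549.
Null standard error: √(0.90·0.10/273) = √0.000329670 = 0.018157.
z = +0.050549/0.018157 = 2.784.

z = 2.784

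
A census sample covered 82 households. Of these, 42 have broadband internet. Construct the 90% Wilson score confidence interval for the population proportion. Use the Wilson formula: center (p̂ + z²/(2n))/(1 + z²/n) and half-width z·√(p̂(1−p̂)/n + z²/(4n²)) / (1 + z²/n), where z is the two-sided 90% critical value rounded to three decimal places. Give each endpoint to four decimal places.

(0.4225, 0.6011)

Here p̂ = 42/82 = 0.51220 and z = 1.645 (z² = 2.706025).
1 + z²/n = 1.033000.
Center = (0.51220 + 0.016500)/1.033000 = 0.51181.
Radicand: p̂(1−p̂)/n + z²/(4n²) = 0.003046967 + 0.000100611 = 0.003147578.
Half-width = z·√(radicand)/denom = 1.645·0.056103/1.033000 = 0.08934.
So the interval runs from 0.4225 to 0.6011.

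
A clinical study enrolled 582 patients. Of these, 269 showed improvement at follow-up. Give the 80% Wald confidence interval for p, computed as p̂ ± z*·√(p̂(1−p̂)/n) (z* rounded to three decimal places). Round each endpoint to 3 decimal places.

Sample proportion p̂ = 269/582 = 0.46220.
SE = √(p̂(1−p̂)/n) = √(0.248571/582) = 0.020666.
z* = 1.282 at the 80% level.
Margin = 1.282·0.020666 = 0.02649.
Interval: 0.46220 ± 0.02649 → (0.436, 0.489).

(0.436, 0.489)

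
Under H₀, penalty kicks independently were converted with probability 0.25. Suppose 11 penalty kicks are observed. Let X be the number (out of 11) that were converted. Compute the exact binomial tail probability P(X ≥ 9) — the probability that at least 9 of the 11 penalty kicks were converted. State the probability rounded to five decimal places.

P = 0.00013

X is binomial with n = 11 and p = 0.25.
P(X ≥ 9) = C(11,9)·0.25^9·0.75^2 + C(11,10)·0.25^10·0.75^1 + C(11,11)·0.25^11·0.75^0.
= 0.000118 + 0.000008 + 0.000000 = 0.00013.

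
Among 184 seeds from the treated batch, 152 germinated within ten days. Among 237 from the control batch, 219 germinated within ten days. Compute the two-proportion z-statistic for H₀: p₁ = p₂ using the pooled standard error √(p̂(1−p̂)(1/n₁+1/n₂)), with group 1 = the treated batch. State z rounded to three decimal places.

z = -3.082

p̂₁ = 152/184 = 0.82609, p̂₂ = 219/237 = 0.92405.
Pooled p̂ = (152+219)/(184+237) = 371/421 = 0.88124.
Pooled SE = √[0.1046598·0.00965419] ≈ 0.031787.
z = -0.09796/0.031787 = -3.082.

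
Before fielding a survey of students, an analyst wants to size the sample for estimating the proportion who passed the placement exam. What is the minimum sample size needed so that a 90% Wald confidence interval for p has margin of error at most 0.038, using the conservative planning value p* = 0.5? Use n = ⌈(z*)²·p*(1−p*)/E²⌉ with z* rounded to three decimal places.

n = 469

For 90% confidence, z* = 1.645.
p*(1−p*) = 0.2500.
(z*)²·p*(1−p*)/E² = 2.706025·0.2500/0.001444 = 468.495.
⌈468.495⌉ = 469.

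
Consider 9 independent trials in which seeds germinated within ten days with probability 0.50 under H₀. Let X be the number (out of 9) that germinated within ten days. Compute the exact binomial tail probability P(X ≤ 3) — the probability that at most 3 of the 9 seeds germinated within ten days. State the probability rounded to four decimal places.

P = 0.2539

X is binomial with n = 9 and p = 0.50.
P(X ≤ 3) = C(9,0)·0.50^0·0.50^9 + C(9,1)·0.50^1·0.50^8 + C(9,2)·0.50^2·0.50^7 + C(9,3)·0.50^3·0.50^6.
= 0.001953 + 0.017578 + 0.070312 + 0.164062 = 0.2539.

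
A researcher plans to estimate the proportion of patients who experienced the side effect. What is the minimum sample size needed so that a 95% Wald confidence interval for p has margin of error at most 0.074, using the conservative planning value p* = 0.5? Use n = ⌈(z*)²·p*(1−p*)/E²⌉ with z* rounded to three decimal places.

The 95% critical value is z* = 1.960.
p*(1−p*) = 0.2500.
(z*)²·p*(1−p*)/E² = 3.841600·0.2500/0.005476 = 175.383.
Rounding up, n = 176.

n = 176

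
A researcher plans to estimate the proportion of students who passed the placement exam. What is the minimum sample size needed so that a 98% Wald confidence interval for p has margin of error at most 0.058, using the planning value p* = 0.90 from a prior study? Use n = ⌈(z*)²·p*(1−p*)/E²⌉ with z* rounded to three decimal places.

The 98% critical value is z* = 2.326.
p*(1−p*) = 0.90·0.10 = 0.0900.
Required n before rounding: 5.410276 × 0.0900 / 0.058² = 144.746.
⌈144.746⌉ = 145.

n = 145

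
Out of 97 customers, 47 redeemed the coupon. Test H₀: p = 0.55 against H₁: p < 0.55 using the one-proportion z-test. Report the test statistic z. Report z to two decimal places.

z = -1.30

Sample proportion p̂ = 47/97 = 0.48454.
SE₀ = √(0.55·0.45/97) = 0.050513.
z = (0.48454 − 0.55)/0.050513 = -0.06546/0.050513 = -1.30.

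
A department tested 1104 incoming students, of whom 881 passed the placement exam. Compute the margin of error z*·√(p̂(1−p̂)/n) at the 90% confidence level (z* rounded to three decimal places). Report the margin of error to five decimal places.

p̂ = 881/1104 = 0.79801.
SE(p̂) = √(0.79801·0.20199/1104) = 0.012083.
The 90% critical value is z* = 1.645.
So ME = 0.01988.

ME = 0.01988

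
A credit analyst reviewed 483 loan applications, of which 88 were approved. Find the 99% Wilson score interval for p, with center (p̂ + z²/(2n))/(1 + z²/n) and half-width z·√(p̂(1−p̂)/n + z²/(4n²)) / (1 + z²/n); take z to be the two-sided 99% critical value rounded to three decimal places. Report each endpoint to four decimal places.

p̂ = 88/483 = 0.18219; z = 2.576, so z² = 6.635776.
1 + z²/n = 1.013739.
Adjusted center: (0.18219 + z²/(2n))/1.013739 = 0.18650.
Radicand: p̂(1−p̂)/n + z²/(4n²) = 0.000308488 + 0.000007111 = 0.000315599.
Half-width = 2.576·√0.000315599/1.013739 = 0.04514.
So the interval runs from 0.1414 to 0.2316.

(0.1414, 0.2316)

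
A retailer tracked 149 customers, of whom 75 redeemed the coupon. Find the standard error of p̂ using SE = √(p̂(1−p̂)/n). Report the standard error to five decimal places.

Sample proportion p̂ = 75/149 = 0.50336.
p̂(1−p̂) = 0.249989.
Dividing by n and taking the root: √0.001677779 = 0.04096.

SE = 0.04096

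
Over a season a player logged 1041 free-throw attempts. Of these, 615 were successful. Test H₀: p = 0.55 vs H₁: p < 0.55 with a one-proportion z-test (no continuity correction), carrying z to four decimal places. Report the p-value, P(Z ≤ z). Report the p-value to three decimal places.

The sample proportion is 615/1041 = 0.59078.
SE₀ = √(0.55·0.45/1041) = 0.015419.
z = (p̂ − p₀)/SE = (615/1041 − 0.55)/0.015419 ≈ 2.6446.
p-value = P(Z ≤ z) with z = 2.6446 → 0.996.

p-value = 0.996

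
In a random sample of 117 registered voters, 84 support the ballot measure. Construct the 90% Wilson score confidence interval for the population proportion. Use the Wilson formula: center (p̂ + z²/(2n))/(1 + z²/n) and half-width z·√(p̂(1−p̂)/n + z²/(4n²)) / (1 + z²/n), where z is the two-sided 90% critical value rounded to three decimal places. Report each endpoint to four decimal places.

Here p̂ = 84/117 = 0.71795 and z = 1.645 (z² = 2.706025).
Denominator 1 + z²/n = 1 + 2.706025/117 = 1.023128.
Adjusted center: (0.71795 + z²/(2n))/1.023128 = 0.71302.
Radicand: p̂(1−p̂)/n + z²/(4n²) = 0.001730755 + 0.000049420 = 0.001780175.
Half-width = 1.645·√0.001780175/1.023128 = 0.06784.
Interval: 0.71302 ± 0.06784 → (0.6452, 0.7809).

(0.6452, 0.7809)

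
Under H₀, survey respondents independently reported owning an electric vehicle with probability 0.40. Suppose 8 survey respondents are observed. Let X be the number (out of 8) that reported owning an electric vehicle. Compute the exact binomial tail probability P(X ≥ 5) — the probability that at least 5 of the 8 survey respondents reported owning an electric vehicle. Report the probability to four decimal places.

X ~ Binomial(n=8, p=0.40).
P(X ≥ 5) = C(8,5)·0.40^5·0.60^3 + C(8,6)·0.40^6·0.60^2 + C(8,7)·0.40^7·0.60^1 + C(8,8)·0.40^8·0.60^0.
= 0.123863 + 0.041288 + 0.007864 + 0.000655 = 0.1737.

P = 0.1737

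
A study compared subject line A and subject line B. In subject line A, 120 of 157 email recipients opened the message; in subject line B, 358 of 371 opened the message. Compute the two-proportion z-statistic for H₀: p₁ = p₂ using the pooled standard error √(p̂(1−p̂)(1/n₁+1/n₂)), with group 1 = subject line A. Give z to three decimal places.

z = -7.197

p̂₁ = 120/157 = 0.76433, p̂₂ = 358/371 = 0.96496.
Pooled p̂ = (120+358)/(157+371) = 478/528 = 0.90530.
Pooled SE = √[0.0857295·0.00906484] ≈ 0.027877.
z = (p̂₁ − p̂₂)/SE = (0.76433 − 0.96496)/0.027877 = -0.20063/0.027877 = -7.197.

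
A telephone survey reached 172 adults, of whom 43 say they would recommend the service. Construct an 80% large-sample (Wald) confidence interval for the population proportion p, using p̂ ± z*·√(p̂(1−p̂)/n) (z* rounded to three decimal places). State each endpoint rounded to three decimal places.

(0.208, 0.292)

With x = 43 successes in n = 172, p̂ = 0.25000.
SE = √(p̂(1−p̂)/n) = √(0.187500/172) = 0.033017.
For 80% confidence, z* = 1.282.
Margin = 1.282·0.033017 = 0.04233.
CI: 0.25000 ± 0.04233 = (0.208, 0.292).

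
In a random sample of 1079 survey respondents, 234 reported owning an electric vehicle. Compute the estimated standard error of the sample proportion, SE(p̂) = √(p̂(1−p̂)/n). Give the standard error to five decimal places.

p̂ = 234/1079 = 0.21687.
p̂(1−p̂) = 0.169837.
Dividing by n and taking the root: √0.000157402 = 0.01255.

SE = 0.01255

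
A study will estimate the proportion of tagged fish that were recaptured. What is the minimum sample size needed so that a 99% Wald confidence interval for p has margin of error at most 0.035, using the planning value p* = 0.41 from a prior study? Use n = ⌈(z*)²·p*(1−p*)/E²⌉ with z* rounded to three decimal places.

n = 1311

z* = 2.576 at the 99% level.
p*(1−p*) = 0.41·0.59 = 0.2419.
(z*)²·p*(1−p*)/E² = 6.635776·0.2419/0.001225 = 1310.363.
Rounding up, n = 1311.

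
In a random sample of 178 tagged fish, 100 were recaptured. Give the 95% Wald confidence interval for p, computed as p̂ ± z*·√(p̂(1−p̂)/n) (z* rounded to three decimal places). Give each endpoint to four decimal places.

(0.4889, 0.6347)

p̂ = 100/178 = 0.56180.
Standard error of p̂: √(0.246181/178) = √0.001383040 = 0.037189.
z* = 1.960 at the 95% level.
Margin = 1.960·0.037189 = 0.07289.
So the interval runs from 0.4889 to 0.6347.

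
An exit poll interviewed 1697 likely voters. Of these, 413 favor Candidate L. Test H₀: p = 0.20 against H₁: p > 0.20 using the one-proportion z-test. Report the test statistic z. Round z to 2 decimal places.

Sample proportion p̂ = 413/1697 = 0.24337.
Null standard error: √(0.20·0.80/1697) = √0.000094284 = 0.009710.
z = (p̂ − p₀)/SE = (0.24337 − 0.20)/0.009710 = 4.47.

z = 4.47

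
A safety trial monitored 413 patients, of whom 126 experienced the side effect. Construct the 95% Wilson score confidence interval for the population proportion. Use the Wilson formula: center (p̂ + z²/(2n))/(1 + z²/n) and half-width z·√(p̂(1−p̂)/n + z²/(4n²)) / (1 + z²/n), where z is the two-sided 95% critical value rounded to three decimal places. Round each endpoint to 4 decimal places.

(0.2626, 0.3511)

Here p̂ = 126/413 = 0.30508 and z = 1.960 (z² = 3.841600).
1 + z²/n = 1.009302.
Center = (0.30508 + 0.004651)/1.009302 = 0.30688.
Radicand: p̂(1−p̂)/n + z²/(4n²) = 0.000513337 + 0.000005631 = 0.000518968.
Half-width = 1.960·√0.000518968/1.009302 = 0.04424.
Interval: 0.30688 ± 0.04424 → (0.2626, 0.3511).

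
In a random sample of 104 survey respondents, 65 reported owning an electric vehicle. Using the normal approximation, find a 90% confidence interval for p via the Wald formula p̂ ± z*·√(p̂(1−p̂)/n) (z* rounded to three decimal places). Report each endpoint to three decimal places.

(0.547, 0.703)

p̂ = 65/104 = 0.62500.
Standard error of p̂: √(0.234375/104) = √0.002253606 = 0.047472.
The 90% critical value is z* = 1.645.
Margin of error: 1.645 × 0.047472 = 0.07809.
So the interval runs from 0.547 to 0.703.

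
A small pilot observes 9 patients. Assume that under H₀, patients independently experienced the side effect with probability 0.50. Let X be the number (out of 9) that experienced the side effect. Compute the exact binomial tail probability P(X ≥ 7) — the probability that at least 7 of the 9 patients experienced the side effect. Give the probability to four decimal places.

X is binomial with n = 9 and p = 0.50.
P(X ≥ 7) = C(9,7)·0.50^7·0.50^2 + C(9,8)·0.50^8·0.50^1 + C(9,9)·0.50^9·0.50^0.
= 0.070312 + 0.017578 + 0.001953 = 0.0898.

P = 0.0898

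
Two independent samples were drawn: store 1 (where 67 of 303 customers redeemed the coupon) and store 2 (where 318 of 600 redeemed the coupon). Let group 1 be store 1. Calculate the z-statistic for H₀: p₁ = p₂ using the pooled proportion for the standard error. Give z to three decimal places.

Sample proportions: p̂₁ = 67/303 = 0.22112 and p̂₂ = 318/600 = 0.53000.
Pooled p̂ = (67+318)/(303+600) = 385/903 = 0.42636.
SE = √[p̂(1−p̂)(1/n₁+1/n₂)] = √[0.42636·0.57364·(1/303+1/600)] ≈ 0.034854.
z = (p̂₁ − p̂₂)/SE = (0.22112 − 0.53000)/0.034854 = -0.30888/0.034854 = -8.862.

z = -8.862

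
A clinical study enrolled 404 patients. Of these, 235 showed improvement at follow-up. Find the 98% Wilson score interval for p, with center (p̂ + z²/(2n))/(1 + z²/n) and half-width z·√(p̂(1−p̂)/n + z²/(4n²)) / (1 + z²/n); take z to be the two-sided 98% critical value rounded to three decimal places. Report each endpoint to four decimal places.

p̂ = 235/404 = 0.58168; z = 2.326, so z² = 5.410276.
1 + z²/n = 1.013392.
Adjusted center: (0.58168 + z²/(2n))/1.013392 = 0.58060.
Radicand: p̂(1−p̂)/n + z²/(4n²) = 0.000602297 + 0.000008287 = 0.000610584.
Half-width = 2.326·√0.000610584/1.013392 = 0.05672.
Interval: 0.58060 ± 0.05672 → (0.5239, 0.6373).

(0.5239, 0.6373)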